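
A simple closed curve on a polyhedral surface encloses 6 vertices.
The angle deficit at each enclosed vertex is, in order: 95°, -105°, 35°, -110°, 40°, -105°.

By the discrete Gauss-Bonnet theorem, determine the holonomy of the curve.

Holonomy = total enclosed curvature = 95° + (-105°) + 35° + (-110°) + 40° + (-105°) = -150°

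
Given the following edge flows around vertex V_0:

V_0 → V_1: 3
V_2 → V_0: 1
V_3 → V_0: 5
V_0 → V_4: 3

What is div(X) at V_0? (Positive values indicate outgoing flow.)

Divergence = sum of outgoing flows = 3 + (-1) + (-5) + 3 = 0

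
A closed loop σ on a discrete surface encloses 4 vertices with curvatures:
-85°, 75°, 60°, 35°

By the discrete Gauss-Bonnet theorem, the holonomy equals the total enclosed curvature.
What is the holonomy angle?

Holonomy = total enclosed curvature = (-85°) + 75° + 60° + 35° = 85°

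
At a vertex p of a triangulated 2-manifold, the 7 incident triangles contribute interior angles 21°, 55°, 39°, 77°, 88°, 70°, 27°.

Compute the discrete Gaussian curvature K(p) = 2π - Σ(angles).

Sum of angles = 377°. K = 360° - 377° = -17° = -17π/180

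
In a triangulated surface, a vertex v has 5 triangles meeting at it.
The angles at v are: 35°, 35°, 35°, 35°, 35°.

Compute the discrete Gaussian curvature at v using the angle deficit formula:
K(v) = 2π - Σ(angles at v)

Sum of angles = 175°. K = 360° - 175° = 185° = 37π/36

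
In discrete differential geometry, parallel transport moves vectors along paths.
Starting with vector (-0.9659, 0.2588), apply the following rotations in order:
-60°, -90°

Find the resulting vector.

Total rotation: (-60°) + (-90°) = -150°. Final vector: (0.9659, 0.2588)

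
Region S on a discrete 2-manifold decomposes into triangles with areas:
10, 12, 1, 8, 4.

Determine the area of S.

10 + 12 + 1 + 8 + 4 = 35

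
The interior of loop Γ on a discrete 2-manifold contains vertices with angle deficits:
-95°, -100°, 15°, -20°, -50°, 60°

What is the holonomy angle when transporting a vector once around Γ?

Holonomy = total enclosed curvature = (-95°) + (-100°) + 15° + (-20°) + (-50°) + 60° = -190°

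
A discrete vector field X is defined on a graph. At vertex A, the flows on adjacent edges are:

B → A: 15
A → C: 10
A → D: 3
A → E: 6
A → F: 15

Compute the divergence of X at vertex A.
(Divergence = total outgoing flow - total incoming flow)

Divergence = sum of outgoing flows = (-15) + 10 + 3 + 6 + 15 = 19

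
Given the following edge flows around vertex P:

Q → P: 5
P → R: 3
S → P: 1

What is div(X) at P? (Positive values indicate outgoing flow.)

Divergence = sum of outgoing flows = (-5) + 3 + (-1) = -3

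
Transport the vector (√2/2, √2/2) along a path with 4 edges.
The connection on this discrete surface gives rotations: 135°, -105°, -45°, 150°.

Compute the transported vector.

Total rotation: 135° + (-105°) + (-45°) + 150° = 135°. Final vector: (-1, 0)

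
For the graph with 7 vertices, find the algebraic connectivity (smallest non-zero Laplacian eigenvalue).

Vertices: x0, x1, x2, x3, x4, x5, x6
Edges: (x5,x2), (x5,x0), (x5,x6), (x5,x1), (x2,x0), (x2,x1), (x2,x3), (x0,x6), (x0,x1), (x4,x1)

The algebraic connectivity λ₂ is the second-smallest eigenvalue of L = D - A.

Degrees: deg(x0) = 4, deg(x1) = 4, deg(x2) = 4, deg(x3) = 1, deg(x4) = 1, deg(x5) = 4, deg(x6) = 2.
L = D − A with rows/columns ordered (x0, x1, x2, x3, x4, x5, x6):
  [ 4, -1, -1,  0,  0, -1, -1]
  [-1,  4, -1,  0, -1, -1,  0]
  [-1, -1,  4, -1,  0, -1,  0]
  [ 0,  0, -1,  1,  0,  0,  0]
  [ 0, -1,  0,  0,  1,  0,  0]
  [-1, -1, -1,  0,  0,  4, -1]
  [-1,  0,  0,  0,  0, -1,  2]
Characteristic polynomial: det(λI − L) = λ(λ² − 6λ + 4)(λ − 1)(λ² − 8λ + 14)(λ − 5).
Roots: λ = 0; (λ² − 6λ + 4) = 0 ⇒ λ = 3 ± √5 ≈ 0.7639, 5.2361; (λ − 1) = 0 ⇒ λ = 1; (λ² − 8λ + 14) = 0 ⇒ λ = 4 ± √2 ≈ 2.5858, 5.4142; (λ − 5) = 0 ⇒ λ = 5.
(Check: the roots sum (with multiplicity) to 20, matching trace L = Σdeg = 2·10 = 20.)
Laplacian eigenvalues: [0.0, 0.7639, 1.0, 2.5858, 5.0, 5.2361, 5.4142]. Algebraic connectivity (smallest non-zero eigenvalue) = 0.7639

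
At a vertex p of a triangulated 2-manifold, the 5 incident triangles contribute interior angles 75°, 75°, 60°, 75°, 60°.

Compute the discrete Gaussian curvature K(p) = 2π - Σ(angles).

Sum of angles = 345°. K = 360° - 345° = 15°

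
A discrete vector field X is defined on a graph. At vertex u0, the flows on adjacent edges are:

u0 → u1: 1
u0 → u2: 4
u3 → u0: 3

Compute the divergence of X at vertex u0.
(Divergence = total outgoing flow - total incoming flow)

Divergence = sum of outgoing flows = 1 + 4 + (-3) = 2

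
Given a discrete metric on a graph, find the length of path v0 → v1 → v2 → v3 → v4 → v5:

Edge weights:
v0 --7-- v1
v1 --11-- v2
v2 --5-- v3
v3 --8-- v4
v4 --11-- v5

Arc length = 7 + 11 + 5 + 8 + 11 = 42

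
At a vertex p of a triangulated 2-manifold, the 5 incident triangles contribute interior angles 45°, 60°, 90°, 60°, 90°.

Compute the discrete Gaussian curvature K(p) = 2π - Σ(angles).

Sum of angles = 345°. K = 360° - 345° = 15° = π/12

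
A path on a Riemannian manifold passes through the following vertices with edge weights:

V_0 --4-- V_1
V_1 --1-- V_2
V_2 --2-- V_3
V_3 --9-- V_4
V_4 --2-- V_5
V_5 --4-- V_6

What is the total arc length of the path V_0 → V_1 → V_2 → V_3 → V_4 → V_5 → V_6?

Arc length = 4 + 1 + 2 + 9 + 2 + 4 = 22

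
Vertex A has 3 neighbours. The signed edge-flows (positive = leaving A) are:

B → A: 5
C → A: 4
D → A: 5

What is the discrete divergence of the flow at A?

Divergence = sum of outgoing flows = (-5) + (-4) + (-5) = -14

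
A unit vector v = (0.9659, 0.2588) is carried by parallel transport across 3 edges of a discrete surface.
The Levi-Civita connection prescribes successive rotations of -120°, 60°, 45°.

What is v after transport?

Total rotation: (-120°) + 60° + 45° = -15°. Final vector: (1, 0)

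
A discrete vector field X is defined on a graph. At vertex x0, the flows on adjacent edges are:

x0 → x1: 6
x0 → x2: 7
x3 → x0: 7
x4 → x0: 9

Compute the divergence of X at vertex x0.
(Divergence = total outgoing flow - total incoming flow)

Divergence = sum of outgoing flows = 6 + 7 + (-7) + (-9) = -3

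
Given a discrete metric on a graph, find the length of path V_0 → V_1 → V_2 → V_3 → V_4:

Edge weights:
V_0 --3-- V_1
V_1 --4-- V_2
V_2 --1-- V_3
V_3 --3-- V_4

Arc length = 3 + 4 + 1 + 3 = 11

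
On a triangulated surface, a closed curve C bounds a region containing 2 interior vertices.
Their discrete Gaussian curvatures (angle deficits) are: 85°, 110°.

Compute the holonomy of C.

Holonomy = total enclosed curvature = 85° + 110° = 195°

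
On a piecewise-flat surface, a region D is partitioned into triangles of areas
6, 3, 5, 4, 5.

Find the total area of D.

6 + 3 + 5 + 4 + 5 = 23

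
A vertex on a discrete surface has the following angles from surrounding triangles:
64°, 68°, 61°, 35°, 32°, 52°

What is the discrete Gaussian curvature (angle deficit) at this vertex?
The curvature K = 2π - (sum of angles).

Sum of angles = 312°. K = 360° - 312° = 48° = 4π/15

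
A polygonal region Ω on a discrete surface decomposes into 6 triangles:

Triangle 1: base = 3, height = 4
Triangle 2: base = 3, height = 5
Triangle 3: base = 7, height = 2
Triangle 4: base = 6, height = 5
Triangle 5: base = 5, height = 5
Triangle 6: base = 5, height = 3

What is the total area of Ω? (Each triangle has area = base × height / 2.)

(1/2)×3×4 + (1/2)×3×5 + (1/2)×7×2 + (1/2)×6×5 + (1/2)×5×5 + (1/2)×5×3 = 55.5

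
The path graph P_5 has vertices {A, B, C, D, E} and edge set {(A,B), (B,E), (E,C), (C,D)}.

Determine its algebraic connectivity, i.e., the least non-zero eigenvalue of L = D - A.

The path graph P_n has Laplacian eigenvalues λ_k = 2 − 2cos(kπ/n), k = 0, 1, …, n−1. Here n = 5:
k=0: 2 − 2cos(0) = 0.0; k=1: 2 − 2cos(π/5) = 0.382; k=2: 2 − 2cos(2π/5) = 1.382; k=3: 2 − 2cos(3π/5) = 2.618; k=4: 2 − 2cos(4π/5) = 3.618.
Laplacian eigenvalues: [0.0, 0.382, 1.382, 2.618, 3.618]. Algebraic connectivity (smallest non-zero eigenvalue) = 0.382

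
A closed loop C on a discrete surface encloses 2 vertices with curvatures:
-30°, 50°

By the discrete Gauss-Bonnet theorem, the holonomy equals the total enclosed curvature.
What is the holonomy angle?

Holonomy = total enclosed curvature = (-30°) + 50° = 20°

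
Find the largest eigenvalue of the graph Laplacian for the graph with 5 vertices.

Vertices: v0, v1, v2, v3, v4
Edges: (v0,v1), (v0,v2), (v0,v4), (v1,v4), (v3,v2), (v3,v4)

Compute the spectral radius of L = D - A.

Degrees: deg(v0) = 3, deg(v1) = 2, deg(v2) = 2, deg(v3) = 2, deg(v4) = 3.
L = D − A with rows/columns ordered (v0, v1, v2, v3, v4):
  [ 3, -1, -1,  0, -1]
  [-1,  2,  0,  0, -1]
  [-1,  0,  2, -1,  0]
  [ 0,  0, -1,  2, -1]
  [-1, -1,  0, -1,  3]
Characteristic polynomial: det(λI − L) = λ(λ² − 5λ + 5)(λ² − 7λ + 11).
Roots: λ = 0; (λ² − 5λ + 5) = 0 ⇒ λ = (5 ± √5)/2 ≈ 1.382, 3.618; (λ² − 7λ + 11) = 0 ⇒ λ = (7 ± √5)/2 ≈ 2.382, 4.618.
(Check: the roots sum (with multiplicity) to 12, matching trace L = Σdeg = 2·6 = 12.)
Laplacian eigenvalues: [0.0, 1.382, 2.382, 3.618, 4.618]. Largest eigenvalue (spectral radius) = 4.618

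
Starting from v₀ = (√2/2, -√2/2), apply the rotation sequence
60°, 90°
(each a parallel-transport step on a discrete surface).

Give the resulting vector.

Total rotation: 60° + 90° = 150°. Final vector: (-0.2588, 0.9659)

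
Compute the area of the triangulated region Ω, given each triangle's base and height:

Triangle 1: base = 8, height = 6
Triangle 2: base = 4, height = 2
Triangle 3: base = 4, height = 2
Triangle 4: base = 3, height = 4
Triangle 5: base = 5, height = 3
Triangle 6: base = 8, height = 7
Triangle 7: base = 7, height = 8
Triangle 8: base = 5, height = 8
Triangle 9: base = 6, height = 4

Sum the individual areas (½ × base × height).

(1/2)×8×6 + (1/2)×4×2 + (1/2)×4×2 + (1/2)×3×4 + (1/2)×5×3 + (1/2)×8×7 + (1/2)×7×8 + (1/2)×5×8 + (1/2)×6×4 = 133.5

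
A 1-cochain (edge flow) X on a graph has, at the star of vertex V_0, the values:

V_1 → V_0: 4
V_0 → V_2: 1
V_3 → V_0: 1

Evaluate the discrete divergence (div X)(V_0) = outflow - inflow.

Divergence = sum of outgoing flows = (-4) + 1 + (-1) = -4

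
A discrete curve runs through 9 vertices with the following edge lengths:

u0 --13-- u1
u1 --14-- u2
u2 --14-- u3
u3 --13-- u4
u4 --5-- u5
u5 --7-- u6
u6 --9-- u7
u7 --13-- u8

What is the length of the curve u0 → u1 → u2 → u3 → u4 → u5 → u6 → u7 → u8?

Arc length = 13 + 14 + 14 + 13 + 5 + 7 + 9 + 13 = 88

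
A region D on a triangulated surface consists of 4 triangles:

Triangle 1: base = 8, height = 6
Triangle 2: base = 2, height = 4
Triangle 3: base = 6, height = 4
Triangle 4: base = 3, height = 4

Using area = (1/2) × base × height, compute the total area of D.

(1/2)×8×6 + (1/2)×2×4 + (1/2)×6×4 + (1/2)×3×4 = 46.0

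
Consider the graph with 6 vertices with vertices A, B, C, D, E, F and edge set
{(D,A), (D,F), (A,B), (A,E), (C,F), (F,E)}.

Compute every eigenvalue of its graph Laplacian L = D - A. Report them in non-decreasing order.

Degrees: deg(A) = 3, deg(B) = 1, deg(C) = 1, deg(D) = 2, deg(E) = 2, deg(F) = 3.
L = D − A with rows/columns ordered (A, B, C, D, E, F):
  [ 3, -1,  0, -1, -1,  0]
  [-1,  1,  0,  0,  0,  0]
  [ 0,  0,  1,  0,  0, -1]
  [-1,  0,  0,  2,  0, -1]
  [-1,  0,  0,  0,  2, -1]
  [ 0,  0, -1, -1, -1,  3]
Characteristic polynomial: det(λI − L) = λ(λ² − 4λ + 2)(λ² − 6λ + 6)(λ − 2).
Roots: λ = 0; (λ² − 4λ + 2) = 0 ⇒ λ = 2 ± √2 ≈ 0.5858, 3.4142; (λ² − 6λ + 6) = 0 ⇒ λ = 3 ± √3 ≈ 1.2679, 4.7321; (λ − 2) = 0 ⇒ λ = 2.
(Check: the roots sum (with multiplicity) to 12, matching trace L = Σdeg = 2·6 = 12.)
Laplacian eigenvalues (increasing order): [0.0, 0.5858, 1.2679, 2.0, 3.4142, 4.7321]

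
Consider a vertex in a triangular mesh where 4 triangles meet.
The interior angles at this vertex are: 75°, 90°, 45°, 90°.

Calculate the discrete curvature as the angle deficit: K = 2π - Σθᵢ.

Sum of angles = 300°. K = 360° - 300° = 60° = π/3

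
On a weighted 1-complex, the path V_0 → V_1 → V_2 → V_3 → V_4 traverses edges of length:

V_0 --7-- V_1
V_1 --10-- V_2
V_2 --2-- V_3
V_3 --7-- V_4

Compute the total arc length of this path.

Arc length = 7 + 10 + 2 + 7 = 26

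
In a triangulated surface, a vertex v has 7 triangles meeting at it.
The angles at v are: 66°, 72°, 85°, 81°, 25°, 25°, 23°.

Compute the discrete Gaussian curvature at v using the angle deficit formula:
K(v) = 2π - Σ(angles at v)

Sum of angles = 377°. K = 360° - 377° = -17° = -17π/180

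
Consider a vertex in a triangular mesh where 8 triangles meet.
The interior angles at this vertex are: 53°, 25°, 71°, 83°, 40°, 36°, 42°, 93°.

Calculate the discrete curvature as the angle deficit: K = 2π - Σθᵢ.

Sum of angles = 443°. K = 360° - 443° = -83° = -83π/180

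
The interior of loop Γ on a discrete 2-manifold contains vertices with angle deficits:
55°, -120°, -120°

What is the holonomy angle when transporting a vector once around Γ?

Holonomy = total enclosed curvature = 55° + (-120°) + (-120°) = -185°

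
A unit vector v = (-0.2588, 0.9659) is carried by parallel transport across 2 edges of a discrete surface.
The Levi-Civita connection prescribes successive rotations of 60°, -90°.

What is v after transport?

Total rotation: 60° + (-90°) = -30°. Final vector: (0.2588, 0.9659)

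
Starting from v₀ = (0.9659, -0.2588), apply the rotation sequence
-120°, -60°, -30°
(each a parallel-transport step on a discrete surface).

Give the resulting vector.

Total rotation: (-120°) + (-60°) + (-30°) = -210° ≡ 150° (mod 360°). Final vector: (-0.7071, 0.7071)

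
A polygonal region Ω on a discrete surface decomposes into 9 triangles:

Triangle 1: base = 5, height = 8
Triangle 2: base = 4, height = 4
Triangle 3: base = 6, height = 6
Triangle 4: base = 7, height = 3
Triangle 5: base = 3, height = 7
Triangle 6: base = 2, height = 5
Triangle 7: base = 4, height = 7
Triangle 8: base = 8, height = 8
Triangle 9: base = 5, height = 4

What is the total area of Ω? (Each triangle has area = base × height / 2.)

(1/2)×5×8 + (1/2)×4×4 + (1/2)×6×6 + (1/2)×7×3 + (1/2)×3×7 + (1/2)×2×5 + (1/2)×4×7 + (1/2)×8×8 + (1/2)×5×4 = 128.0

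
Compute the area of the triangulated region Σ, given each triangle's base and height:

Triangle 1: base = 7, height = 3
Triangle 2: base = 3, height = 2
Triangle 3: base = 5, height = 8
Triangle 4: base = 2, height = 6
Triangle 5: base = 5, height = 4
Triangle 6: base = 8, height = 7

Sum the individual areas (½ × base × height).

(1/2)×7×3 + (1/2)×3×2 + (1/2)×5×8 + (1/2)×2×6 + (1/2)×5×4 + (1/2)×8×7 = 77.5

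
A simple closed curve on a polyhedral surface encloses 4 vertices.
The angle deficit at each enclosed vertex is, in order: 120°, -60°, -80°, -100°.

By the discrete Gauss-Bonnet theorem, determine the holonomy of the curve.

Holonomy = total enclosed curvature = 120° + (-60°) + (-80°) + (-100°) = -120°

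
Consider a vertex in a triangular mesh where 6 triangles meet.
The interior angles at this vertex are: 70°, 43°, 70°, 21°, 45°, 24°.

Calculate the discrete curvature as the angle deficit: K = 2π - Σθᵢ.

Sum of angles = 273°. K = 360° - 273° = 87° = 29π/60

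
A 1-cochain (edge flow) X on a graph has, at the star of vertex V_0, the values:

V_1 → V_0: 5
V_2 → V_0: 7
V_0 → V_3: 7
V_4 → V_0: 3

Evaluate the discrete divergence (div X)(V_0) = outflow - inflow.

Divergence = sum of outgoing flows = (-5) + (-7) + 7 + (-3) = -8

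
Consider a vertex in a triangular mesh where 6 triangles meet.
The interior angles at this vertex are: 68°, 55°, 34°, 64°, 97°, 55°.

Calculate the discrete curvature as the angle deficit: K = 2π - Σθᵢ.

Sum of angles = 373°. K = 360° - 373° = -13° = -13π/180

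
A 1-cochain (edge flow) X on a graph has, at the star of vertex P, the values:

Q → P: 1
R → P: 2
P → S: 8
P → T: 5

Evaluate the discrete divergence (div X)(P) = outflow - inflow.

Divergence = sum of outgoing flows = (-1) + (-2) + 8 + 5 = 10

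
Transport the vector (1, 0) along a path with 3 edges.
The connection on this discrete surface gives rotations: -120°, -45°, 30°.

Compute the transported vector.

Total rotation: (-120°) + (-45°) + 30° = -135°. Final vector: (-0.7071, -0.7071)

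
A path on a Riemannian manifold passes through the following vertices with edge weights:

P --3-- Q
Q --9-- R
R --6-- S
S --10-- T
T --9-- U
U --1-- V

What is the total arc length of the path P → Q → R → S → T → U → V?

Arc length = 3 + 9 + 6 + 10 + 9 + 1 = 38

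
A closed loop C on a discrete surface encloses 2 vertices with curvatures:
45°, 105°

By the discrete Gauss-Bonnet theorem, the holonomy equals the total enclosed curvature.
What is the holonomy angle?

Holonomy = total enclosed curvature = 45° + 105° = 150°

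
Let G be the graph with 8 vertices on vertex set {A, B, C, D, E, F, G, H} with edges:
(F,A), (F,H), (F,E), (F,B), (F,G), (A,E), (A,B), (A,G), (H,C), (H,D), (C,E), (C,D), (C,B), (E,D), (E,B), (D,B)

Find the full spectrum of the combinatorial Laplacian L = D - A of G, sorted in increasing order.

Degrees: deg(A) = 4, deg(B) = 5, deg(C) = 4, deg(D) = 4, deg(E) = 5, deg(F) = 5, deg(G) = 2, deg(H) = 3.
L = D − A with rows/columns ordered (A, B, C, D, E, F, G, H):
  [ 4, -1,  0,  0, -1, -1, -1,  0]
  [-1,  5, -1, -1, -1, -1,  0,  0]
  [ 0, -1,  4, -1, -1,  0,  0, -1]
  [ 0, -1, -1,  4, -1,  0,  0, -1]
  [-1, -1, -1, -1,  5, -1,  0,  0]
  [-1, -1,  0,  0, -1,  5, -1, -1]
  [-1,  0,  0,  0,  0, -1,  2,  0]
  [ 0,  0, -1, -1,  0, -1,  0,  3]
Characteristic polynomial: det(λI − L) = λ(λ² − 7λ + 8)(λ − 3)(λ − 4)(λ − 5)(λ − 6)(λ − 7).
Roots: λ = 0; (λ² − 7λ + 8) = 0 ⇒ λ = (7 ± √17)/2 ≈ 1.4384, 5.5616; (λ − 3) = 0 ⇒ λ = 3; (λ − 4) = 0 ⇒ λ = 4; (λ − 5) = 0 ⇒ λ = 5; (λ − 6) = 0 ⇒ λ = 6; (λ − 7) = 0 ⇒ λ = 7.
(Check: the roots sum (with multiplicity) to 32, matching trace L = Σdeg = 2·16 = 32.)
Laplacian eigenvalues (increasing order): [0.0, 1.4384, 3.0, 4.0, 5.0, 5.5616, 6.0, 7.0]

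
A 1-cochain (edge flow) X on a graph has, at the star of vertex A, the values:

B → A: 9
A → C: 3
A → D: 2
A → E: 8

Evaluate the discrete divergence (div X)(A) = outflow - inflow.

Divergence = sum of outgoing flows = (-9) + 3 + 2 + 8 = 4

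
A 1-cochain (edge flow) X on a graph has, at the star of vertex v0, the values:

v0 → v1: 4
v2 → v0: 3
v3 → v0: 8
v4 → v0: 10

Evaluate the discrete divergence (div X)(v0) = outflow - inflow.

Divergence = sum of outgoing flows = 4 + (-3) + (-8) + (-10) = -17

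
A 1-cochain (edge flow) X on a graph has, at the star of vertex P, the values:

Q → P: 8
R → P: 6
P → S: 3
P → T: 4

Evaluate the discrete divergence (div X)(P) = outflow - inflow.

Divergence = sum of outgoing flows = (-8) + (-6) + 3 + 4 = -7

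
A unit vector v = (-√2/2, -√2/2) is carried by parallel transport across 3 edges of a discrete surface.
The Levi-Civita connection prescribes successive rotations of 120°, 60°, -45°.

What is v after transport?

Total rotation: 120° + 60° + (-45°) = 135°. Final vector: (1, 0)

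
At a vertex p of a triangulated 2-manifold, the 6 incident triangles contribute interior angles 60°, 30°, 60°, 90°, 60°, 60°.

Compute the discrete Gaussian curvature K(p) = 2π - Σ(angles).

Sum of angles = 360°. K = 360° - 360° = 0°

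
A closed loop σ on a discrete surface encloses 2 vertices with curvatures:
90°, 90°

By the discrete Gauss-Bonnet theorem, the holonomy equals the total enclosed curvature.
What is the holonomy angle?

Holonomy = total enclosed curvature = 90° + 90° = 180°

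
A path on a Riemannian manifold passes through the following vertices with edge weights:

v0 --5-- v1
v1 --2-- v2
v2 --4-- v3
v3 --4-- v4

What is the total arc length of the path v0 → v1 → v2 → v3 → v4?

Arc length = 5 + 2 + 4 + 4 = 15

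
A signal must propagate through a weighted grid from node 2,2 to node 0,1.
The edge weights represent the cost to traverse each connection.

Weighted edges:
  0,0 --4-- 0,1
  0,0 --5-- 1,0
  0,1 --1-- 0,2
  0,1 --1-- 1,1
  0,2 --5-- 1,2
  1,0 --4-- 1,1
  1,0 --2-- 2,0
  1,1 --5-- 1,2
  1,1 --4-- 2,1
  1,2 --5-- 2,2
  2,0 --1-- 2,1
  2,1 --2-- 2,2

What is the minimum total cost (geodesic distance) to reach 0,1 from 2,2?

Shortest path: 2,2 → 2,1 → 1,1 → 0,1, total weight = 7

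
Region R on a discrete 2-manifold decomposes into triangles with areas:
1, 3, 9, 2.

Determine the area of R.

1 + 3 + 9 + 2 = 15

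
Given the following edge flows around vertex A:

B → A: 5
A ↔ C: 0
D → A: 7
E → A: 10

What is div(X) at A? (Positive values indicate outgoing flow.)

Divergence = sum of outgoing flows = (-5) + 0 + (-7) + (-10) = -22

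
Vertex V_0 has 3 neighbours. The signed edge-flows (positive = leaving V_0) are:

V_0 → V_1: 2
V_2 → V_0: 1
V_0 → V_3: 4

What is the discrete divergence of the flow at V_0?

Divergence = sum of outgoing flows = 2 + (-1) + 4 = 5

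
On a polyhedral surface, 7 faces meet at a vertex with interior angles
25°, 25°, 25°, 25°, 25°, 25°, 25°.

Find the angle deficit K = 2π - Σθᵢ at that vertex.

Sum of angles = 175°. K = 360° - 175° = 185°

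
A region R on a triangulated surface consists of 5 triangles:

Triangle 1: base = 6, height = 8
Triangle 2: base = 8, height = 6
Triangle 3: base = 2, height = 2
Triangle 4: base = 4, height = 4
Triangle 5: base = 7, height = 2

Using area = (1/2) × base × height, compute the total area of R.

(1/2)×6×8 + (1/2)×8×6 + (1/2)×2×2 + (1/2)×4×4 + (1/2)×7×2 = 65.0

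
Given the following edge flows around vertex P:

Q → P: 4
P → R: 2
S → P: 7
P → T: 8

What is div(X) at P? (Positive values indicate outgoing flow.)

Divergence = sum of outgoing flows = (-4) + 2 + (-7) + 8 = -1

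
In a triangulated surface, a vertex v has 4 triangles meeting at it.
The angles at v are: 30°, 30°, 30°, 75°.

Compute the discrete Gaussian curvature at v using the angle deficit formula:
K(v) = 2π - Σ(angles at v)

Sum of angles = 165°. K = 360° - 165° = 195° = 13π/12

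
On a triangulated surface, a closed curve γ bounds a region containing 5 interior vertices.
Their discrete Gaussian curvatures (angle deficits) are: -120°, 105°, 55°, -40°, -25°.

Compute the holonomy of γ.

Holonomy = total enclosed curvature = (-120°) + 105° + 55° + (-40°) + (-25°) = -25°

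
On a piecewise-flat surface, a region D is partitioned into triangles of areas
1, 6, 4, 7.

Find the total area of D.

1 + 6 + 4 + 7 = 18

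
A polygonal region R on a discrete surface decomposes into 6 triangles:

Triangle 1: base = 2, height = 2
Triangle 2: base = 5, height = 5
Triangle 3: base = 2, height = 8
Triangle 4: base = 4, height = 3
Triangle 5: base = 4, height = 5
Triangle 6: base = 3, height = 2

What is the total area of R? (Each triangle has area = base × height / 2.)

(1/2)×2×2 + (1/2)×5×5 + (1/2)×2×8 + (1/2)×4×3 + (1/2)×4×5 + (1/2)×3×2 = 41.5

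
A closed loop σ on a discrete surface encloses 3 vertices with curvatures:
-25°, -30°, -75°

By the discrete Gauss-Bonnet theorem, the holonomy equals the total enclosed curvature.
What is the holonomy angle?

Holonomy = total enclosed curvature = (-25°) + (-30°) + (-75°) = -130°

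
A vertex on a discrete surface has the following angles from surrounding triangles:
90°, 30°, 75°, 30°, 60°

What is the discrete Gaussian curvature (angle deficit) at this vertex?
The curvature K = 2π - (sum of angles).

Sum of angles = 285°. K = 360° - 285° = 75° = 5π/12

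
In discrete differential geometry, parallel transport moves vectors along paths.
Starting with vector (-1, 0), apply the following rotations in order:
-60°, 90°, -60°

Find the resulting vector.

Total rotation: (-60°) + 90° + (-60°) = -30°. Final vector: (-0.8660, 0.5000)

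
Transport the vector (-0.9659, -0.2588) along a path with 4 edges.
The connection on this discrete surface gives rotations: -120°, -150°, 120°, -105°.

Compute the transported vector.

Total rotation: (-120°) + (-150°) + 120° + (-105°) = -255° ≡ 105° (mod 360°). Final vector: (0.5000, -0.8660)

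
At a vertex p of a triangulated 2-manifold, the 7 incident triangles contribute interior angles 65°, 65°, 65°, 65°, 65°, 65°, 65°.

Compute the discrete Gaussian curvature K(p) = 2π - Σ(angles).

Sum of angles = 455°. K = 360° - 455° = -95° = -19π/36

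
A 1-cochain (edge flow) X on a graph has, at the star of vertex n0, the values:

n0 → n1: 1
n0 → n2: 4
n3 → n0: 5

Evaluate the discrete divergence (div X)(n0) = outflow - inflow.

Divergence = sum of outgoing flows = 1 + 4 + (-5) = 0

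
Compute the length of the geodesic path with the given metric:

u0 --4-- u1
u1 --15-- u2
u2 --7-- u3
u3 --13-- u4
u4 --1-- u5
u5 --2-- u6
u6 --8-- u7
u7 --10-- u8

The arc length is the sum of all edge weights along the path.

Arc length = 4 + 15 + 7 + 13 + 1 + 2 + 8 + 10 = 60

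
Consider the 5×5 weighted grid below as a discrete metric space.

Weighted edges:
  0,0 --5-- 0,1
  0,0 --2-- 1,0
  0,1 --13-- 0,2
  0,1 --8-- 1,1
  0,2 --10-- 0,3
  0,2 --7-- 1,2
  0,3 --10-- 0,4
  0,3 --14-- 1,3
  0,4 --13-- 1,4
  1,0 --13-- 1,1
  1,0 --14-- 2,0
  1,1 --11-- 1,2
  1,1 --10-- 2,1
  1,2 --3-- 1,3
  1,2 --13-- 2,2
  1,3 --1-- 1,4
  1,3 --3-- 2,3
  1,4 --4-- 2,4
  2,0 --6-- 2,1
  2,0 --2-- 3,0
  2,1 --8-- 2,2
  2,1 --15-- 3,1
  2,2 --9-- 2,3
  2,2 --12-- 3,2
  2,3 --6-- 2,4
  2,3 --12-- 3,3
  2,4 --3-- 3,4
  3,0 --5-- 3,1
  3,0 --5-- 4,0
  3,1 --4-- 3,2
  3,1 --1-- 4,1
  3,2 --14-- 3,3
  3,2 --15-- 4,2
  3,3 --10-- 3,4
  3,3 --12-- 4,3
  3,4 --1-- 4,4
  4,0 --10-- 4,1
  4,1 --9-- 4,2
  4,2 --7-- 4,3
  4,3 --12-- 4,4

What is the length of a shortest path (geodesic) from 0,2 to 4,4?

Shortest path: 0,2 → 1,2 → 1,3 → 1,4 → 2,4 → 3,4 → 4,4, total weight = 19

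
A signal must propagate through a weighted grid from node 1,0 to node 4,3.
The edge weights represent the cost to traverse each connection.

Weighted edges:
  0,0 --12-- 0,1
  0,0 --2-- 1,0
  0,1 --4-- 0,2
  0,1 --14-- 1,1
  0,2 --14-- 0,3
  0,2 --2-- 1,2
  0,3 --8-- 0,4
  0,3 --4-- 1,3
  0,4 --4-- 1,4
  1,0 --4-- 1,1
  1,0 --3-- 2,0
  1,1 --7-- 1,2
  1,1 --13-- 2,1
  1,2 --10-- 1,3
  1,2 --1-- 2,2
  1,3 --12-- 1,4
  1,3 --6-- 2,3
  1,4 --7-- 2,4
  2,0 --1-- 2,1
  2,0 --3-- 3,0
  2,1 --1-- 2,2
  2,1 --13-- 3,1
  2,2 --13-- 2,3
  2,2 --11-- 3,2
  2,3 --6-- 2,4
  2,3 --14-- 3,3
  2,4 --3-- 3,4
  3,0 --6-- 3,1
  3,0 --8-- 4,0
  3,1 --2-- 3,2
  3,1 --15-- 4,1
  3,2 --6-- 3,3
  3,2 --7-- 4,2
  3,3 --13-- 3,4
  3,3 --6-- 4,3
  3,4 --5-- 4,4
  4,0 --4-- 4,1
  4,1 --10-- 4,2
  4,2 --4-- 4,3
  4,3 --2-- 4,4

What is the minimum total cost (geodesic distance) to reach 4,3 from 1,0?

Shortest path: 1,0 → 2,0 → 3,0 → 3,1 → 3,2 → 4,2 → 4,3, total weight = 25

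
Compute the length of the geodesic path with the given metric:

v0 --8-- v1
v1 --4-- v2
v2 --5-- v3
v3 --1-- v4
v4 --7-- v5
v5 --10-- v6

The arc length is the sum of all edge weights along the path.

Arc length = 8 + 4 + 5 + 1 + 7 + 10 = 35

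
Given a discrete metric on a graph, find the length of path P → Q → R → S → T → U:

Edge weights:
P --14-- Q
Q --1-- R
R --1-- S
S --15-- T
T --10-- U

Arc length = 14 + 1 + 1 + 15 + 10 = 41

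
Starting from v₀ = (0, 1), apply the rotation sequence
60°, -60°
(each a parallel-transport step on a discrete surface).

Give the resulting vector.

Total rotation: 60° + (-60°) = 0°. Final vector: (0, 1)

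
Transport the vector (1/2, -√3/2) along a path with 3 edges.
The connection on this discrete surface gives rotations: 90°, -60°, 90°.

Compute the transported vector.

Total rotation: 90° + (-60°) + 90° = 120°. Final vector: (0.5000, 0.8660)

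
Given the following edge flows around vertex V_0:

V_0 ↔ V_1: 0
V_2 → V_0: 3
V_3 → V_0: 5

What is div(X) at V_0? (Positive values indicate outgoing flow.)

Divergence = sum of outgoing flows = 0 + (-3) + (-5) = -8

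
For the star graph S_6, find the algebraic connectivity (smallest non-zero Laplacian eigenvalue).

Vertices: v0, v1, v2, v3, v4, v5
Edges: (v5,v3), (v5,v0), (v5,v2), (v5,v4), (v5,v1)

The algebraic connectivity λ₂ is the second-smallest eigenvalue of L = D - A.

The star S_6 is the complete bipartite graph K_{1,5} (one hub of degree 5, 5 leaves of degree 1). The Laplacian spectrum of K_{p,q} is 0, p (multiplicity q−1), q (multiplicity p−1), p+q. With p = 1, q = 5: 0 once, 1 with multiplicity 4, and 6 once. (Check: trace L = sum of degrees = 10 = 4·1 + 6.)
Laplacian eigenvalues: [0.0, 1.0, 1.0, 1.0, 1.0, 6.0]. Algebraic connectivity (smallest non-zero eigenvalue) = 1.0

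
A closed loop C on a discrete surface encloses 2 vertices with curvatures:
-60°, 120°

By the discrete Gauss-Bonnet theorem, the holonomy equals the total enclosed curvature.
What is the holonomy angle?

Holonomy = total enclosed curvature = (-60°) + 120° = 60°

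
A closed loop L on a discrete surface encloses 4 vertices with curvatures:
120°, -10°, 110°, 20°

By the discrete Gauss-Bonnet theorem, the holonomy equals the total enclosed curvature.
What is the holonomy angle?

Holonomy = total enclosed curvature = 120° + (-10°) + 110° + 20° = 240°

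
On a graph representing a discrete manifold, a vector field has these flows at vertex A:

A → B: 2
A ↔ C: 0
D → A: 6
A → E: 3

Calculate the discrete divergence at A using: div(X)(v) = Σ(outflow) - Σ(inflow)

Divergence = sum of outgoing flows = 2 + 0 + (-6) + 3 = -1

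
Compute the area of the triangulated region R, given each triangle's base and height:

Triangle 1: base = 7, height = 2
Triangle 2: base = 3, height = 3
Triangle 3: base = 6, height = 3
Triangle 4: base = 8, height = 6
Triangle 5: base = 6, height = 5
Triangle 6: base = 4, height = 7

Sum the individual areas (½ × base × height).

(1/2)×7×2 + (1/2)×3×3 + (1/2)×6×3 + (1/2)×8×6 + (1/2)×6×5 + (1/2)×4×7 = 73.5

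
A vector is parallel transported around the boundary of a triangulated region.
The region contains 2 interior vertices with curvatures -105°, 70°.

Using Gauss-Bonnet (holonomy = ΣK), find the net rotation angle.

Holonomy = total enclosed curvature = (-105°) + 70° = -35°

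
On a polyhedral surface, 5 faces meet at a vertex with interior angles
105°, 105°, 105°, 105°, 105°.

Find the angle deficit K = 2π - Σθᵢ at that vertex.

Sum of angles = 525°. K = 360° - 525° = -165°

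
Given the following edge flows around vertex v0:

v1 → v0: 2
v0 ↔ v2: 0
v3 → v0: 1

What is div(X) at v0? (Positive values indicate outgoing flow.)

Divergence = sum of outgoing flows = (-2) + 0 + (-1) = -3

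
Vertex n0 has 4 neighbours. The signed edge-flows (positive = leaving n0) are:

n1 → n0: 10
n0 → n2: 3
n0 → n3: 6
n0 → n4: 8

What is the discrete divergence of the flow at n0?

Divergence = sum of outgoing flows = (-10) + 3 + 6 + 8 = 7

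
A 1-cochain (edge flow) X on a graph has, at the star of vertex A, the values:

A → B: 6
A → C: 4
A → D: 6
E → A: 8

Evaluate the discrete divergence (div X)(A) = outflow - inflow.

Divergence = sum of outgoing flows = 6 + 4 + 6 + (-8) = 8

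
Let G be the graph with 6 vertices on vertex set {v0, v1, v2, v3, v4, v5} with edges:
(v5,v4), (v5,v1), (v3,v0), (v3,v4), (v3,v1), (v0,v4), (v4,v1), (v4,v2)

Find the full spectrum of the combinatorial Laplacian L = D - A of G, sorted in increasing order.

Degrees: deg(v0) = 2, deg(v1) = 3, deg(v2) = 1, deg(v3) = 3, deg(v4) = 5, deg(v5) = 2.
L = D − A with rows/columns ordered (v0, v1, v2, v3, v4, v5):
  [ 2,  0,  0, -1, -1,  0]
  [ 0,  3,  0, -1, -1, -1]
  [ 0,  0,  1,  0, -1,  0]
  [-1, -1,  0,  3, -1,  0]
  [-1, -1, -1, -1,  5, -1]
  [ 0, -1,  0,  0, -1,  2]
Characteristic polynomial: det(λI − L) = λ(λ − 1)(λ² − 6λ + 7)(λ − 3)(λ − 6).
Roots: λ = 0; (λ − 1) = 0 ⇒ λ = 1; (λ² − 6λ + 7) = 0 ⇒ λ = 3 ± √2 ≈ 1.5858, 4.4142; (λ − 3) = 0 ⇒ λ = 3; (λ − 6) = 0 ⇒ λ = 6.
(Check: the roots sum (with multiplicity) to 16, matching trace L = Σdeg = 2·8 = 16.)
Laplacian eigenvalues (increasing order): [0.0, 1.0, 1.5858, 3.0, 4.4142, 6.0]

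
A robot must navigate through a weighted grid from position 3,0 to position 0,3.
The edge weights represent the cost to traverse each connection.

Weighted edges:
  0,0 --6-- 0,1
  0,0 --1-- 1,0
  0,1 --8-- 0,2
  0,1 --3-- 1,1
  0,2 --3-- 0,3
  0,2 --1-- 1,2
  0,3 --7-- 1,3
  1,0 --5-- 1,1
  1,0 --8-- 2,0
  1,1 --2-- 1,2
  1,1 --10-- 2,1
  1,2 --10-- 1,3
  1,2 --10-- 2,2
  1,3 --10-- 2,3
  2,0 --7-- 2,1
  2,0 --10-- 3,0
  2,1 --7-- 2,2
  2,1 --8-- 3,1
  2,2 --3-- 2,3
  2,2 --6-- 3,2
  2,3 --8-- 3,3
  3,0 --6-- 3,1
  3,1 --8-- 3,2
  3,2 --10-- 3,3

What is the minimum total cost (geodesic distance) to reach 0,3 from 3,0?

Shortest path: 3,0 → 2,0 → 1,0 → 1,1 → 1,2 → 0,2 → 0,3, total weight = 29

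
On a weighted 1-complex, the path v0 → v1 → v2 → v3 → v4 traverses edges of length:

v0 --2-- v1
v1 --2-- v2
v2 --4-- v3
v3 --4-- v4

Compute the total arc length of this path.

Arc length = 2 + 2 + 4 + 4 = 12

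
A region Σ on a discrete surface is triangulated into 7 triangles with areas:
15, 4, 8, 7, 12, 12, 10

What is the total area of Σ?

15 + 4 + 8 + 7 + 12 + 12 + 10 = 68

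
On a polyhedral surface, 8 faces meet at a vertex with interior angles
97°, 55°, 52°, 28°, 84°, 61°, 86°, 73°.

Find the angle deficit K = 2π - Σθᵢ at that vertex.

Sum of angles = 536°. K = 360° - 536° = -176° = -44π/45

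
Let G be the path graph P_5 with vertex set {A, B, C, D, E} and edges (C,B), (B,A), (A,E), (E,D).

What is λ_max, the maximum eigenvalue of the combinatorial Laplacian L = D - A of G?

The path graph P_n has Laplacian eigenvalues λ_k = 2 − 2cos(kπ/n), k = 0, 1, …, n−1. Here n = 5:
k=0: 2 − 2cos(0) = 0.0; k=1: 2 − 2cos(π/5) = 0.382; k=2: 2 − 2cos(2π/5) = 1.382; k=3: 2 − 2cos(3π/5) = 2.618; k=4: 2 − 2cos(4π/5) = 3.618.
Laplacian eigenvalues: [0.0, 0.382, 1.382, 2.618, 3.618]. Largest eigenvalue (spectral radius) = 3.618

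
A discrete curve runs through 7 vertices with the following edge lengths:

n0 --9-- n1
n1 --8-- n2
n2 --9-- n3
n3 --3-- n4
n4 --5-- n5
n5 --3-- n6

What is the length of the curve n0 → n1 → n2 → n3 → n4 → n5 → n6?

Arc length = 9 + 8 + 9 + 3 + 5 + 3 = 37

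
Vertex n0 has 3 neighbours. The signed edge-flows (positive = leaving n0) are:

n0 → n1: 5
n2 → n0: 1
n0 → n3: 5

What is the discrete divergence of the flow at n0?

Divergence = sum of outgoing flows = 5 + (-1) + 5 = 9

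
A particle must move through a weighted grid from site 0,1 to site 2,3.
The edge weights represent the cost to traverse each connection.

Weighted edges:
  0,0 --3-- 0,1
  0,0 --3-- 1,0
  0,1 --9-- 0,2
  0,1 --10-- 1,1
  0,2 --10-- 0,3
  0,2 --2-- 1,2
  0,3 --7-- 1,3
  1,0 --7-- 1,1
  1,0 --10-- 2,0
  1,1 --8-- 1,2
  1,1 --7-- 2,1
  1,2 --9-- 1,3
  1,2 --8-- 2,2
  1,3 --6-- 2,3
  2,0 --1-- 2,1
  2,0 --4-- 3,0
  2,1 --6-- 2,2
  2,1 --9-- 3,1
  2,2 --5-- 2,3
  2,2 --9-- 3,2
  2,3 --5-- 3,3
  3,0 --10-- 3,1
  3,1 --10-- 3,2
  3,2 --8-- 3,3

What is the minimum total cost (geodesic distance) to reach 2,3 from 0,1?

Shortest path: 0,1 → 0,2 → 1,2 → 2,2 → 2,3, total weight = 24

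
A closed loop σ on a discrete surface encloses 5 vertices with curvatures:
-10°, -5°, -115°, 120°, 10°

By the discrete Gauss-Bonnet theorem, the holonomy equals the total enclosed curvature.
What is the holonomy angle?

Holonomy = total enclosed curvature = (-10°) + (-5°) + (-115°) + 120° + 10° = 0°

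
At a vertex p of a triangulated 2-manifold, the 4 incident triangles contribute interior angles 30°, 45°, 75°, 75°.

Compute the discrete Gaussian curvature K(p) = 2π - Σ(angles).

Sum of angles = 225°. K = 360° - 225° = 135° = 3π/4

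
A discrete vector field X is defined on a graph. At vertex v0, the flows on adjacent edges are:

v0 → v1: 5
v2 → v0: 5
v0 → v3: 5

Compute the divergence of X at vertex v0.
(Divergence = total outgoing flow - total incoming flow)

Divergence = sum of outgoing flows = 5 + (-5) + 5 = 5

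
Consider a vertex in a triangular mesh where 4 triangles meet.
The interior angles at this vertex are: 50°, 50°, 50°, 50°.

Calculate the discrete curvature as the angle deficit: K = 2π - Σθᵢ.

Sum of angles = 200°. K = 360° - 200° = 160° = 8π/9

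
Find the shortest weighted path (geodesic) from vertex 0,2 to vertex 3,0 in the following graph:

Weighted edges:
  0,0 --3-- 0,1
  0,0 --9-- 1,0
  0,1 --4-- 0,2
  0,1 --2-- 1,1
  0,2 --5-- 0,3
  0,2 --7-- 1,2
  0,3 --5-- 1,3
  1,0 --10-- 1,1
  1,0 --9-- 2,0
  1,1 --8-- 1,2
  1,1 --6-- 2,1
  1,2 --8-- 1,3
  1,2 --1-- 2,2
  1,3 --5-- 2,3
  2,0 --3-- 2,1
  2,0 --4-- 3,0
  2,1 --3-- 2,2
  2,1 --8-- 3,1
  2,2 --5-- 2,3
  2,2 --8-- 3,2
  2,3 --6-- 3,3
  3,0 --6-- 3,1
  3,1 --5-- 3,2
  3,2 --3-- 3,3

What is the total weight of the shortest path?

Shortest path: 0,2 → 1,2 → 2,2 → 2,1 → 2,0 → 3,0, total weight = 18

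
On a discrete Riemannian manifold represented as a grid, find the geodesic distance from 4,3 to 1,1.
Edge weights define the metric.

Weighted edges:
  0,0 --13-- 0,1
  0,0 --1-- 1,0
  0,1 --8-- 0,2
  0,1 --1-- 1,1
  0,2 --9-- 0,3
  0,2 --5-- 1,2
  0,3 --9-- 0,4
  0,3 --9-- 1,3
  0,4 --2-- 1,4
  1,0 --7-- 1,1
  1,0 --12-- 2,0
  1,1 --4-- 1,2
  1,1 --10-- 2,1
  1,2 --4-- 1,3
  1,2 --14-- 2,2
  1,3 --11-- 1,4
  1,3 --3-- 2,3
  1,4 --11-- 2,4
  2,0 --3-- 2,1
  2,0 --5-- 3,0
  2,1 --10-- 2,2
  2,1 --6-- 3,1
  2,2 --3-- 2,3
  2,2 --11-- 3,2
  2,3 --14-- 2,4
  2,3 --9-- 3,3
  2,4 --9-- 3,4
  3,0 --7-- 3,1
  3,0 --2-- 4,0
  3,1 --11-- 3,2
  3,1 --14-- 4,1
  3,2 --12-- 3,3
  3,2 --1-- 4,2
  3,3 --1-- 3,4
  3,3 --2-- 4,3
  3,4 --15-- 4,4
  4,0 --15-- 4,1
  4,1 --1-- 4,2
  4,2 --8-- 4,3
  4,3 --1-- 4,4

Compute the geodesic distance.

Shortest path: 4,3 → 3,3 → 2,3 → 1,3 → 1,2 → 1,1, total weight = 22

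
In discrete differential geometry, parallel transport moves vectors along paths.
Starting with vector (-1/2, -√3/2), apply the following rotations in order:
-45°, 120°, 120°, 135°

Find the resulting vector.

Total rotation: (-45°) + 120° + 120° + 135° = 330° ≡ -30° (mod 360°). Final vector: (-0.8660, -0.5000)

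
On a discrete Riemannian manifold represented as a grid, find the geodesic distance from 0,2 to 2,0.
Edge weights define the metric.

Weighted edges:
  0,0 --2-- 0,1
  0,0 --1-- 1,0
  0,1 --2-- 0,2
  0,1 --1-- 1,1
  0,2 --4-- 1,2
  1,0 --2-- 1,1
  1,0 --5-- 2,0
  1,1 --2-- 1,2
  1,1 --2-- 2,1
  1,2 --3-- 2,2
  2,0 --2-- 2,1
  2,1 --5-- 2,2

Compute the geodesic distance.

Shortest path: 0,2 → 0,1 → 1,1 → 2,1 → 2,0, total weight = 7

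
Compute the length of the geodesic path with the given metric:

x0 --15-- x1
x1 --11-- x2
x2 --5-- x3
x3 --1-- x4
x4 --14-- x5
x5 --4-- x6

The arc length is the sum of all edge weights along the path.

Arc length = 15 + 11 + 5 + 1 + 14 + 4 = 50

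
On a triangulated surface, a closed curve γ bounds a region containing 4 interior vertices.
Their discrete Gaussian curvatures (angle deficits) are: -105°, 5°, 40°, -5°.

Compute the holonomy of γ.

Holonomy = total enclosed curvature = (-105°) + 5° + 40° + (-5°) = -65°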